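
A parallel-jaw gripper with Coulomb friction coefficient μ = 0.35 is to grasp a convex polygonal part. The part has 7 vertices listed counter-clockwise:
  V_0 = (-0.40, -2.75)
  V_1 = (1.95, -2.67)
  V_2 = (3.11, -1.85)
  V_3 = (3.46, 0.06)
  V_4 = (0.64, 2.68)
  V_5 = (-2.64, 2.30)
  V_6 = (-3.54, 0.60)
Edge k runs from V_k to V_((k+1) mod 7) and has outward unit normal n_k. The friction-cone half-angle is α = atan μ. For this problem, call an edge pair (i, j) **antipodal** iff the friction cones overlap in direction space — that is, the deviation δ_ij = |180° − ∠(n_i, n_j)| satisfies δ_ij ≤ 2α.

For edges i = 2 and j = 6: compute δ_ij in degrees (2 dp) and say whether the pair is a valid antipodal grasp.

α = atan 0.35 = 19.29°;  2α = 38.58°
edge 2: e_2 = (+0.35, +1.91);  n_2 = (+0.9836, -0.1802)
edge 6: e_6 = (+3.14, -3.35);  n_6 = (-0.7296, -0.6839)
∠(n_2, n_6) = 126.47°
δ = |180° − 126.47°| = 53.53°
53.53° > 2α = 38.58°  →  invalid

δ = 53.53°, invalid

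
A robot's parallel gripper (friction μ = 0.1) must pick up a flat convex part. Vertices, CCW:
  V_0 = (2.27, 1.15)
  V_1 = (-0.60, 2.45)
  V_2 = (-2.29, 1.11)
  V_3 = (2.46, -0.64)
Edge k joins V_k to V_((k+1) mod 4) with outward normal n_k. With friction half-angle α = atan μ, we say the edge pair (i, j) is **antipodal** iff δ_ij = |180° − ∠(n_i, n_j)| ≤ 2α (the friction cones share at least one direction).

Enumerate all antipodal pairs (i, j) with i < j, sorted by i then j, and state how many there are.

α = atan 0.1 = 5.71°;  2α = 11.42°
n_0 = (+0.4126, +0.9109)
n_1 = (-0.6213, +0.7836)
n_2 = (-0.3457, -0.9383)
n_3 = (+0.9944, +0.1056)
  (0,1): δ = 117.22°  ·
  (0,2): δ = 4.14°  ✓
  (0,3): δ = 120.43°  ·
  (1,2): δ = 58.64°  ·
  (1,3): δ = 57.65°  ·
  (2,3): δ = 63.72°  ·
antipodal pairs: 1

count = 1; pairs: (0,2)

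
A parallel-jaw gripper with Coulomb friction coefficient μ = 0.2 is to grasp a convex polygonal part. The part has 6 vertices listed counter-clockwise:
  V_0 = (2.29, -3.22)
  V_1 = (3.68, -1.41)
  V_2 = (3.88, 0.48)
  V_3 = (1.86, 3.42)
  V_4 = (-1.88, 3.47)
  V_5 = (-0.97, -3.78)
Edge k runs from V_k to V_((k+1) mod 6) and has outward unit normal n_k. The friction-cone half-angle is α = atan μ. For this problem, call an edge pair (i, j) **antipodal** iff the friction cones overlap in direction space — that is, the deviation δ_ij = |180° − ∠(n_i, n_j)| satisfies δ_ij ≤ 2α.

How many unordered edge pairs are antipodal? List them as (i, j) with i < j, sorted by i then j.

count = 2; pairs: (1,4), (3,5)

α = atan 0.2 = 11.31°;  2α = 22.62°
n_0 = (+0.7931, -0.6091)
n_1 = (+0.9944, -0.1052)
n_2 = (+0.8242, +0.5663)
n_3 = (+0.0134, +0.9999)
n_4 = (-0.9922, -0.1245)
n_5 = (+0.1693, -0.9856)
  (0,1): δ = 148.52°  ·
  (0,2): δ = 107.99°  ·
  (0,3): δ = 53.24°  ·
  (0,4): δ = 44.68°  ·
  (0,5): δ = 137.27°  ·
  (1,2): δ = 139.47°  ·
  (1,3): δ = 84.73°  ·
  (1,4): δ = 13.19°  ✓
  (1,5): δ = 105.79°  ·
  (2,3): δ = 125.26°  ·
  (2,4): δ = 27.34°  ·
  (2,5): δ = 65.26°  ·
  (3,4): δ = 82.08°  ·
  (3,5): δ = 10.51°  ✓
  (4,5): δ = 87.41°  ·
antipodal pairs: 2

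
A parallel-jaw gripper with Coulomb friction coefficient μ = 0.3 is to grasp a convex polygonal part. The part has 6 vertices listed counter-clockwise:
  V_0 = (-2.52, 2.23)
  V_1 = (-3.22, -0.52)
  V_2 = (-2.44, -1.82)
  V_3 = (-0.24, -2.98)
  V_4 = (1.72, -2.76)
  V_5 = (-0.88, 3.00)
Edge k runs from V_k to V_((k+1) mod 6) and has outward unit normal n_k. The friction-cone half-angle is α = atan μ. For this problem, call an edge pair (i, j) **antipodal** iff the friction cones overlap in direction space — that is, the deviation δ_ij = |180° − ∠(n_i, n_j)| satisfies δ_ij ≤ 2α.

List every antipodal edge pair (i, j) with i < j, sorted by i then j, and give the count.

α = atan 0.3 = 16.70°;  2α = 33.40°
n_0 = (-0.9691, +0.2467)
n_1 = (-0.8575, -0.5145)
n_2 = (-0.4664, -0.8846)
n_3 = (+0.1115, -0.9938)
n_4 = (+0.9114, +0.4114)
n_5 = (-0.4250, +0.9052)
  (0,1): δ = 134.76°  ·
  (0,2): δ = 103.52°  ·
  (0,3): δ = 69.31°  ·
  (0,4): δ = 38.57°  ·
  (0,5): δ = 129.43°  ·
  (1,2): δ = 148.77°  ·
  (1,3): δ = 114.56°  ·
  (1,4): δ = 6.67°  ✓
  (1,5): δ = 84.19°  ·
  (2,3): δ = 145.79°  ·
  (2,4): δ = 37.90°  ·
  (2,5): δ = 52.95°  ·
  (3,4): δ = 72.11°  ·
  (3,5): δ = 18.75°  ✓
  (4,5): δ = 89.14°  ·
antipodal pairs: 2

count = 2; pairs: (1,4), (3,5)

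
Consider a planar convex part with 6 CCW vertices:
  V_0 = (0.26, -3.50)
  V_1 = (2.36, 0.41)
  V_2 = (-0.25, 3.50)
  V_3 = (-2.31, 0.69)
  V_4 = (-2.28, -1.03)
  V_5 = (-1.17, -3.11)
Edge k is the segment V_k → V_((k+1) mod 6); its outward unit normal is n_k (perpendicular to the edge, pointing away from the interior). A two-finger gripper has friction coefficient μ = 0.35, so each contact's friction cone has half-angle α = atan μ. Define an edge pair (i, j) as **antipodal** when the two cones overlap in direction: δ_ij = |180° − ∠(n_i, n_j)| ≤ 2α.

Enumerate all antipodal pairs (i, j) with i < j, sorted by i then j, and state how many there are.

count = 4; pairs: (0,2), (0,3), (1,4), (1,5)

α = atan 0.35 = 19.29°;  2α = 38.58°
n_0 = (+0.8810, -0.4732)
n_1 = (+0.7639, +0.6453)
n_2 = (-0.8065, +0.5912)
n_3 = (-0.9998, -0.0174)
n_4 = (-0.8822, -0.4708)
n_5 = (-0.2631, -0.9648)
  (0,1): δ = 111.57°  ·
  (0,2): δ = 8.01°  ✓
  (0,3): δ = 29.24°  ✓
  (0,4): δ = 56.33°  ·
  (0,5): δ = 102.98°  ·
  (1,2): δ = 76.43°  ·
  (1,3): δ = 39.19°  ·
  (1,4): δ = 12.10°  ✓
  (1,5): δ = 34.56°  ✓
  (2,3): δ = 142.76°  ·
  (2,4): δ = 115.67°  ·
  (2,5): δ = 69.01°  ·
  (3,4): δ = 152.91°  ·
  (3,5): δ = 106.25°  ·
  (4,5): δ = 133.34°  ·
antipodal pairs: 4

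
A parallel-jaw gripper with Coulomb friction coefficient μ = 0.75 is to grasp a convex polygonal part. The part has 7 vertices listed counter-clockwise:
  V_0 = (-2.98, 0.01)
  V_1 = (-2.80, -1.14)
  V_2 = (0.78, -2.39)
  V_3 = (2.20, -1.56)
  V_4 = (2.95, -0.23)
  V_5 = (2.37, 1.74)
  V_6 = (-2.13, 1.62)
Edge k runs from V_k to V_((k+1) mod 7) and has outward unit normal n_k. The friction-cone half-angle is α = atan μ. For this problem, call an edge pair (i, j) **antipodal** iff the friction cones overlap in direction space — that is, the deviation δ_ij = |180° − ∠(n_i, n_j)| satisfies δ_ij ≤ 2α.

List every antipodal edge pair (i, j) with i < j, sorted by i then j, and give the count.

count = 10; pairs: (0,2), (0,3), (0,4), (1,4), (1,5), (2,5), (2,6), (3,5), (3,6), (4,6)

α = atan 0.75 = 36.87°;  2α = 73.74°
n_0 = (-0.9880, -0.1546)
n_1 = (-0.3296, -0.9441)
n_2 = (+0.5046, -0.8633)
n_3 = (+0.8711, -0.4912)
n_4 = (+0.9593, +0.2824)
n_5 = (-0.0267, +0.9996)
n_6 = (-0.8843, +0.4669)
  (0,1): δ = 118.14°  ·
  (0,2): δ = 68.59°  ✓
  (0,3): δ = 38.31°  ✓
  (0,4): δ = 7.51°  ✓
  (0,5): δ = 82.63°  ·
  (0,6): δ = 143.27°  ·
  (1,2): δ = 130.45°  ·
  (1,3): δ = 100.17°  ·
  (1,4): δ = 54.35°  ✓
  (1,5): δ = 20.77°  ✓
  (1,6): δ = 81.42°  ·
  (2,3): δ = 149.73°  ·
  (2,4): δ = 103.90°  ·
  (2,5): δ = 28.78°  ✓
  (2,6): δ = 31.86°  ✓
  (3,4): δ = 134.18°  ·
  (3,5): δ = 59.05°  ✓
  (3,6): δ = 1.59°  ✓
  (4,5): δ = 104.88°  ·
  (4,6): δ = 44.24°  ✓
  (5,6): δ = 119.36°  ·
antipodal pairs: 10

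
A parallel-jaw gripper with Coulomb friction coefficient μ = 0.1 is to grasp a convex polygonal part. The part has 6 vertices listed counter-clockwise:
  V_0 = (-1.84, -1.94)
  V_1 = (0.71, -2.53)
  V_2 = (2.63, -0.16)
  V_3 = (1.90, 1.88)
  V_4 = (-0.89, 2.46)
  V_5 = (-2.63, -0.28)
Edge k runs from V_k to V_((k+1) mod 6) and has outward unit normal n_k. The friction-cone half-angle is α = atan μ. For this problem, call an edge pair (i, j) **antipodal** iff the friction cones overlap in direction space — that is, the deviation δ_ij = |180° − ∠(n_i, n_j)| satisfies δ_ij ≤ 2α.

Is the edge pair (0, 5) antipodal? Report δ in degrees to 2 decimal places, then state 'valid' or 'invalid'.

δ = 128.48°, invalid

α = atan 0.1 = 5.71°;  2α = 11.42°
edge 0: e_0 = (+2.55, -0.59);  n_0 = (-0.2254, -0.9743)
edge 5: e_5 = (+0.79, -1.66);  n_5 = (-0.9030, -0.4297)
∠(n_0, n_5) = 51.52°
δ = |180° − 51.52°| = 128.48°
128.48° > 2α = 11.42°  →  invalid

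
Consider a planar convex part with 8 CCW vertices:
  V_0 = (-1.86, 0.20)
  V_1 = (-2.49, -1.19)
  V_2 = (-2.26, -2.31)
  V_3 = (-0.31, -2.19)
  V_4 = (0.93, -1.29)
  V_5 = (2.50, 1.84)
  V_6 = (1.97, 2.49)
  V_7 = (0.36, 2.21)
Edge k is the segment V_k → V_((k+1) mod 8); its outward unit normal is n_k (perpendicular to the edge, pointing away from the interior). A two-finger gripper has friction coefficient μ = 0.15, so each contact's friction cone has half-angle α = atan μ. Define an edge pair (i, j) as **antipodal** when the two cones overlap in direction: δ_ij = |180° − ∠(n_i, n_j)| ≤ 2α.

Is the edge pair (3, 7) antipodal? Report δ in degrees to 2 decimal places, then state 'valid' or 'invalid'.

δ = 6.19°, valid

α = atan 0.15 = 8.53°;  2α = 17.06°
edge 3: e_3 = (+1.24, +0.90);  n_3 = (+0.5874, -0.8093)
edge 7: e_7 = (-2.22, -2.01);  n_7 = (-0.6712, +0.7413)
∠(n_3, n_7) = 173.81°
δ = |180° − 173.81°| = 6.19°
6.19° ≤ 2α = 17.06°  →  valid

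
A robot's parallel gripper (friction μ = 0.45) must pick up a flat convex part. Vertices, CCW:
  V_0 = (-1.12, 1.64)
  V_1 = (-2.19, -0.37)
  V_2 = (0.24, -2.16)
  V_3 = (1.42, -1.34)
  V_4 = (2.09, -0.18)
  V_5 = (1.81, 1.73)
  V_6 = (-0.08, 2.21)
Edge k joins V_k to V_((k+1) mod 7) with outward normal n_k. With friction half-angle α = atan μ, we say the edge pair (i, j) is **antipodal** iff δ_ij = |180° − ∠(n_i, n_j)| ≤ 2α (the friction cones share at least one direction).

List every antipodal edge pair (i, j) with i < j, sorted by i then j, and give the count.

count = 7; pairs: (0,2), (0,3), (0,4), (1,4), (1,5), (2,6), (3,6)

α = atan 0.45 = 24.23°;  2α = 48.46°
n_0 = (-0.8827, +0.4699)
n_1 = (-0.5931, -0.8051)
n_2 = (+0.5707, -0.8212)
n_3 = (+0.8659, -0.5002)
n_4 = (+0.9894, +0.1450)
n_5 = (+0.2462, +0.9692)
n_6 = (-0.4806, +0.8769)
  (0,1): δ = 98.35°  ·
  (0,2): δ = 27.18°  ✓
  (0,3): δ = 1.98°  ✓
  (0,4): δ = 36.37°  ✓
  (0,5): δ = 103.78°  ·
  (0,6): δ = 146.75°  ·
  (1,2): δ = 108.83°  ·
  (1,3): δ = 83.63°  ·
  (1,4): δ = 45.28°  ✓
  (1,5): δ = 22.13°  ✓
  (1,6): δ = 65.10°  ·
  (2,3): δ = 154.81°  ·
  (2,4): δ = 116.46°  ·
  (2,5): δ = 49.05°  ·
  (2,6): δ = 6.07°  ✓
  (3,4): δ = 141.65°  ·
  (3,5): δ = 74.24°  ·
  (3,6): δ = 31.26°  ✓
  (4,5): δ = 112.59°  ·
  (4,6): δ = 69.61°  ·
  (5,6): δ = 137.02°  ·
antipodal pairs: 7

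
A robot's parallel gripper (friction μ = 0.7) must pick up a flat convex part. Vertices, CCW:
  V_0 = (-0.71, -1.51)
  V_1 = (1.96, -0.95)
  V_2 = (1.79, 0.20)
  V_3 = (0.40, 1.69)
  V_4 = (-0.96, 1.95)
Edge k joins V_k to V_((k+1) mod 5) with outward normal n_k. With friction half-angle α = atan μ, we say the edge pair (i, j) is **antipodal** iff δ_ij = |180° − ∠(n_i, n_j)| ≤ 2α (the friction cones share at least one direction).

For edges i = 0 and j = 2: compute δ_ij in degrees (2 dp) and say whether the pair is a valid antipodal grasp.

α = atan 0.7 = 34.99°;  2α = 69.98°
edge 0: e_0 = (+2.67, +0.56);  n_0 = (+0.2053, -0.9787)
edge 2: e_2 = (-1.39, +1.49);  n_2 = (+0.7312, +0.6821)
∠(n_0, n_2) = 121.17°
δ = |180° − 121.17°| = 58.83°
58.83° ≤ 2α = 69.98°  →  valid

δ = 58.83°, valid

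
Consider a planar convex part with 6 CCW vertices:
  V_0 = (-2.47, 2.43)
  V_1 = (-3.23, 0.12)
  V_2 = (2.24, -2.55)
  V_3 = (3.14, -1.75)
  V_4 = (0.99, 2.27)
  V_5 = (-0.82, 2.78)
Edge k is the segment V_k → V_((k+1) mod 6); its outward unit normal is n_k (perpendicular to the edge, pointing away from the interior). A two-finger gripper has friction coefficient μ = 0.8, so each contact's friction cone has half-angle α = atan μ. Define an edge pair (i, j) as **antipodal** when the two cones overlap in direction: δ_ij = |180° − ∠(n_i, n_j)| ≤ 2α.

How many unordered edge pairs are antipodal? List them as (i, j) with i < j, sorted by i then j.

α = atan 0.8 = 38.66°;  2α = 77.32°
n_0 = (-0.9499, +0.3125)
n_1 = (-0.4387, -0.8987)
n_2 = (+0.6644, -0.7474)
n_3 = (+0.8818, +0.4716)
n_4 = (+0.2712, +0.9625)
n_5 = (-0.2075, +0.9782)
  (0,1): δ = 97.81°  ·
  (0,2): δ = 30.16°  ✓
  (0,3): δ = 46.35°  ✓
  (0,4): δ = 92.48°  ·
  (0,5): δ = 120.19°  ·
  (1,2): δ = 112.35°  ·
  (1,3): δ = 35.84°  ✓
  (1,4): δ = 10.28°  ✓
  (1,5): δ = 37.99°  ✓
  (2,3): δ = 103.49°  ·
  (2,4): δ = 57.37°  ✓
  (2,5): δ = 29.66°  ✓
  (3,4): δ = 133.88°  ·
  (3,5): δ = 106.16°  ·
  (4,5): δ = 152.29°  ·
antipodal pairs: 7

count = 7; pairs: (0,2), (0,3), (1,3), (1,4), (1,5), (2,4), (2,5)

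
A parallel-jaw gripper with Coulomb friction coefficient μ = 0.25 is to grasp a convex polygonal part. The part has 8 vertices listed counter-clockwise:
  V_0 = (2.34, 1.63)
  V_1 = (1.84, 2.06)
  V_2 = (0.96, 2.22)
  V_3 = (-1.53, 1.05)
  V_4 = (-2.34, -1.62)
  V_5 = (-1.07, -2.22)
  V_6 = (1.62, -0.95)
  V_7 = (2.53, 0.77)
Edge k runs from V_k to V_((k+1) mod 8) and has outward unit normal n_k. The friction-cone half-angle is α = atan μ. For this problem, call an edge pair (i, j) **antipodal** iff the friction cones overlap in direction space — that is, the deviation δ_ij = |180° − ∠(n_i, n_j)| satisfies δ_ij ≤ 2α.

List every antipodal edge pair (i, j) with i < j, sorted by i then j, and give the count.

count = 4; pairs: (0,4), (1,4), (2,5), (3,6)

α = atan 0.25 = 14.04°;  2α = 28.07°
n_0 = (+0.6520, +0.7582)
n_1 = (+0.1789, +0.9839)
n_2 = (-0.4253, +0.9051)
n_3 = (-0.9569, +0.2903)
n_4 = (-0.4272, -0.9042)
n_5 = (+0.4269, -0.9043)
n_6 = (+0.8839, -0.4677)
n_7 = (+0.9765, +0.2157)
  (0,1): δ = 149.61°  ·
  (0,2): δ = 114.14°  ·
  (0,3): δ = 66.18°  ·
  (0,4): δ = 15.41°  ✓
  (0,5): δ = 65.97°  ·
  (0,6): δ = 102.81°  ·
  (0,7): δ = 143.15°  ·
  (1,2): δ = 144.53°  ·
  (1,3): δ = 96.57°  ·
  (1,4): δ = 14.98°  ✓
  (1,5): δ = 35.58°  ·
  (1,6): δ = 72.42°  ·
  (1,7): δ = 112.76°  ·
  (2,3): δ = 132.04°  ·
  (2,4): δ = 50.46°  ·
  (2,5): δ = 0.11°  ✓
  (2,6): δ = 36.95°  ·
  (2,7): δ = 77.29°  ·
  (3,4): δ = 98.41°  ·
  (3,5): δ = 47.85°  ·
  (3,6): δ = 11.01°  ✓
  (3,7): δ = 29.33°  ·
  (4,5): δ = 129.44°  ·
  (4,6): δ = 92.59°  ·
  (4,7): δ = 52.25°  ·
  (5,6): δ = 143.15°  ·
  (5,7): δ = 102.81°  ·
  (6,7): δ = 139.66°  ·
antipodal pairs: 4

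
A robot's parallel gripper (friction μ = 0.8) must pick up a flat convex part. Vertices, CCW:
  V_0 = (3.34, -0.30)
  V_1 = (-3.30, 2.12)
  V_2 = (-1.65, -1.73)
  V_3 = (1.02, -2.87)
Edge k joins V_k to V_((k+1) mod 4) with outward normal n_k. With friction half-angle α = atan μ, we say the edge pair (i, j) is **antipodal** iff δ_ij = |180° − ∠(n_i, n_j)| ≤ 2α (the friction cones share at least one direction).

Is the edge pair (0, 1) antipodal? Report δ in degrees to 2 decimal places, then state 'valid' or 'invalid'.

α = atan 0.8 = 38.66°;  2α = 77.32°
edge 0: e_0 = (-6.64, +2.42);  n_0 = (+0.3424, +0.9395)
edge 1: e_1 = (+1.65, -3.85);  n_1 = (-0.9191, -0.3939)
∠(n_0, n_1) = 133.22°
δ = |180° − 133.22°| = 46.78°
46.78° ≤ 2α = 77.32°  →  valid

δ = 46.78°, valid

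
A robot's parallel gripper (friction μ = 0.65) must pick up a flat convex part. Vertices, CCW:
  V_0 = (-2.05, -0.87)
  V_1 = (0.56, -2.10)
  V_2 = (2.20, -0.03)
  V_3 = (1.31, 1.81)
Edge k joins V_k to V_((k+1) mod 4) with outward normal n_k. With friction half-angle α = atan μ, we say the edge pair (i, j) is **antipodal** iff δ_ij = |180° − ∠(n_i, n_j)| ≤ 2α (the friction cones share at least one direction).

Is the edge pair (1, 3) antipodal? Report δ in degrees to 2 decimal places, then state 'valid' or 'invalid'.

α = atan 0.65 = 33.02°;  2α = 66.05°
edge 1: e_1 = (+1.64, +2.07);  n_1 = (+0.7838, -0.6210)
edge 3: e_3 = (-3.36, -2.68);  n_3 = (-0.6236, +0.7818)
∠(n_1, n_3) = 166.97°
δ = |180° − 166.97°| = 13.03°
13.03° ≤ 2α = 66.05°  →  valid

δ = 13.03°, valid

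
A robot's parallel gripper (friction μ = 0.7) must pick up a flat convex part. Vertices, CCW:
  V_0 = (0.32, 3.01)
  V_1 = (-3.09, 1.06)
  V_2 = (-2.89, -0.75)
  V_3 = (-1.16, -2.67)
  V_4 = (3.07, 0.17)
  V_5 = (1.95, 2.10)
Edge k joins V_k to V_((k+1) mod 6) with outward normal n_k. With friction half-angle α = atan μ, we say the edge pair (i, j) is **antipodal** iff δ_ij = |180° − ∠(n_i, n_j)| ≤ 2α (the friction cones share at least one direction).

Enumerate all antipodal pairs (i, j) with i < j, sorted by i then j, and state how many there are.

α = atan 0.7 = 34.99°;  2α = 69.98°
n_0 = (-0.4964, +0.8681)
n_1 = (-0.9940, -0.1098)
n_2 = (-0.7429, -0.6694)
n_3 = (+0.5574, -0.8302)
n_4 = (+0.8649, +0.5019)
n_5 = (+0.4875, +0.8731)
  (0,1): δ = 113.46°  ·
  (0,2): δ = 77.74°  ·
  (0,3): δ = 4.11°  ✓
  (0,4): δ = 90.36°  ·
  (0,5): δ = 121.06°  ·
  (1,2): δ = 144.29°  ·
  (1,3): δ = 62.43°  ✓
  (1,4): δ = 23.82°  ✓
  (1,5): δ = 54.52°  ✓
  (2,3): δ = 98.14°  ·
  (2,4): δ = 11.89°  ✓
  (2,5): δ = 18.81°  ✓
  (3,4): δ = 93.75°  ·
  (3,5): δ = 63.05°  ✓
  (4,5): δ = 149.30°  ·
antipodal pairs: 7

count = 7; pairs: (0,3), (1,3), (1,4), (1,5), (2,4), (2,5), (3,5)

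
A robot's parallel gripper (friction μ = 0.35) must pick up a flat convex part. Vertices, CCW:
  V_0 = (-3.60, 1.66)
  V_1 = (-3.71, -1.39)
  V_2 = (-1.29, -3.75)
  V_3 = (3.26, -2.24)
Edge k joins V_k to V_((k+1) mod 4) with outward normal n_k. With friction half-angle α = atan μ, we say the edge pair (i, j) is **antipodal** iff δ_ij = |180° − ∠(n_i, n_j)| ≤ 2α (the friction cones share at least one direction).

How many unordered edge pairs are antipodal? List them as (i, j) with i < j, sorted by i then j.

count = 1; pairs: (1,3)

α = atan 0.35 = 19.29°;  2α = 38.58°
n_0 = (-0.9994, +0.0360)
n_1 = (-0.6982, -0.7159)
n_2 = (+0.3150, -0.9491)
n_3 = (+0.4942, +0.8693)
  (0,1): δ = 132.22°  ·
  (0,2): δ = 69.58°  ·
  (0,3): δ = 62.45°  ·
  (1,2): δ = 117.36°  ·
  (1,3): δ = 14.66°  ✓
  (2,3): δ = 47.98°  ·
antipodal pairs: 1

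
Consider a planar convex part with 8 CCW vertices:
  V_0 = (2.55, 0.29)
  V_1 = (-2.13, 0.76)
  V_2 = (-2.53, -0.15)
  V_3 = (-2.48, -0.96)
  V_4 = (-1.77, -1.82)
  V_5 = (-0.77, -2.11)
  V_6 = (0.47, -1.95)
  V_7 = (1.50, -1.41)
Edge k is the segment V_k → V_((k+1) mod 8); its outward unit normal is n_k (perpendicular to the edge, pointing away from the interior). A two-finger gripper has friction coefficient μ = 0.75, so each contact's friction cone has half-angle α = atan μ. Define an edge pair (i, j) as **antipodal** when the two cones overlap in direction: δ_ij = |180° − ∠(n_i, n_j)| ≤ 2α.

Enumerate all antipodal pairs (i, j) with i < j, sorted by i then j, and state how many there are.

α = atan 0.75 = 36.87°;  2α = 73.74°
n_0 = (+0.0999, +0.9950)
n_1 = (-0.9155, +0.4024)
n_2 = (-0.9981, -0.0616)
n_3 = (-0.7712, -0.6366)
n_4 = (-0.2785, -0.9604)
n_5 = (+0.1280, -0.9918)
n_6 = (+0.4643, -0.8857)
n_7 = (+0.8508, -0.5255)
  (0,1): δ = 107.99°  ·
  (0,2): δ = 80.73°  ·
  (0,3): δ = 44.72°  ✓
  (0,4): δ = 10.44°  ✓
  (0,5): δ = 13.09°  ✓
  (0,6): δ = 33.40°  ✓
  (0,7): δ = 64.03°  ✓
  (1,2): δ = 152.74°  ·
  (1,3): δ = 116.73°  ·
  (1,4): δ = 82.44°  ·
  (1,5): δ = 58.92°  ✓
  (1,6): δ = 38.60°  ✓
  (1,7): δ = 7.97°  ✓
  (2,3): δ = 143.99°  ·
  (2,4): δ = 109.70°  ·
  (2,5): δ = 86.18°  ·
  (2,6): δ = 65.87°  ✓
  (2,7): δ = 35.23°  ✓
  (3,4): δ = 145.71°  ·
  (3,5): δ = 122.19°  ·
  (3,6): δ = 101.88°  ·
  (3,7): δ = 71.24°  ✓
  (4,5): δ = 156.48°  ·
  (4,6): δ = 136.16°  ·
  (4,7): δ = 105.53°  ·
  (5,6): δ = 159.69°  ·
  (5,7): δ = 129.05°  ·
  (6,7): δ = 149.37°  ·
antipodal pairs: 11

count = 11; pairs: (0,3), (0,4), (0,5), (0,6), (0,7), (1,5), (1,6), (1,7), (2,6), (2,7), (3,7)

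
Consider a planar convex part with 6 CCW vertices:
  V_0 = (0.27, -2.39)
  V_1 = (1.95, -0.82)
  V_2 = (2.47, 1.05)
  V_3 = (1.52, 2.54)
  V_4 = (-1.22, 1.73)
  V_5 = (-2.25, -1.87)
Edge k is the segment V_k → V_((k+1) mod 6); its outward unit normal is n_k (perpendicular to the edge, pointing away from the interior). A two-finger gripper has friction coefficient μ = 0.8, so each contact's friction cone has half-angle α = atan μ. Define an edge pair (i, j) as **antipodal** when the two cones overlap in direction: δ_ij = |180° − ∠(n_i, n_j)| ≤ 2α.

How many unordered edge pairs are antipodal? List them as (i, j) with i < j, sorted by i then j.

count = 7; pairs: (0,3), (0,4), (1,3), (1,4), (2,4), (2,5), (3,5)

α = atan 0.8 = 38.66°;  2α = 77.32°
n_0 = (+0.6828, -0.7306)
n_1 = (+0.9634, -0.2679)
n_2 = (+0.8432, +0.5376)
n_3 = (-0.2835, +0.9590)
n_4 = (-0.9614, +0.2751)
n_5 = (-0.2021, -0.9794)
  (0,1): δ = 148.60°  ·
  (0,2): δ = 100.54°  ·
  (0,3): δ = 26.59°  ✓
  (0,4): δ = 30.97°  ✓
  (0,5): δ = 125.28°  ·
  (1,2): δ = 131.94°  ·
  (1,3): δ = 57.99°  ✓
  (1,4): δ = 0.43°  ✓
  (1,5): δ = 93.88°  ·
  (2,3): δ = 106.05°  ·
  (2,4): δ = 48.49°  ✓
  (2,5): δ = 45.82°  ✓
  (3,4): δ = 122.44°  ·
  (3,5): δ = 28.13°  ✓
  (4,5): δ = 85.69°  ·
antipodal pairs: 7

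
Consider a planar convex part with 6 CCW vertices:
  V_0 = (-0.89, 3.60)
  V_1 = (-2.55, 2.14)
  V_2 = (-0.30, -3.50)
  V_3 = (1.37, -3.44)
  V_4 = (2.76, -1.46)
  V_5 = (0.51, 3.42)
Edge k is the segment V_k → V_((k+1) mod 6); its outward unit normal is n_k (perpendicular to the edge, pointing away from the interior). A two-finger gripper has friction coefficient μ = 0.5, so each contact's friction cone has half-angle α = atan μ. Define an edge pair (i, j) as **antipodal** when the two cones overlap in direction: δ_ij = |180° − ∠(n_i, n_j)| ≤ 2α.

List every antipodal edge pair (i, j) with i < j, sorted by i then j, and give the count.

count = 4; pairs: (0,2), (0,3), (1,4), (2,5)

α = atan 0.5 = 26.57°;  2α = 53.13°
n_0 = (-0.6604, +0.7509)
n_1 = (-0.9288, -0.3705)
n_2 = (+0.0359, -0.9994)
n_3 = (+0.8185, -0.5746)
n_4 = (+0.9081, +0.4187)
n_5 = (+0.1275, +0.9918)
  (0,1): δ = 109.58°  ·
  (0,2): δ = 39.27°  ✓
  (0,3): δ = 13.60°  ✓
  (0,4): δ = 73.42°  ·
  (0,5): δ = 131.34°  ·
  (1,2): δ = 109.69°  ·
  (1,3): δ = 56.82°  ·
  (1,4): δ = 3.00°  ✓
  (1,5): δ = 60.92°  ·
  (2,3): δ = 127.13°  ·
  (2,4): δ = 67.30°  ·
  (2,5): δ = 9.38°  ✓
  (3,4): δ = 120.18°  ·
  (3,5): δ = 62.26°  ·
  (4,5): δ = 122.08°  ·
antipodal pairs: 4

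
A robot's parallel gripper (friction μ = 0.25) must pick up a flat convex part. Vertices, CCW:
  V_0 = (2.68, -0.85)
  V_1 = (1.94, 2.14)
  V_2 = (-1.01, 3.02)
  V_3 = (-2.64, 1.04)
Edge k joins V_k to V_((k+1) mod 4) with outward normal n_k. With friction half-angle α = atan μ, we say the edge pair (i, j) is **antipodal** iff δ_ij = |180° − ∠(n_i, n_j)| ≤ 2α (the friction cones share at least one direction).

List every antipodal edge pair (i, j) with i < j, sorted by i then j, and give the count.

count = 1; pairs: (1,3)

α = atan 0.25 = 14.04°;  2α = 28.07°
n_0 = (+0.9707, +0.2402)
n_1 = (+0.2859, +0.9583)
n_2 = (-0.7720, +0.6356)
n_3 = (-0.3348, -0.9423)
  (0,1): δ = 120.51°  ·
  (0,2): δ = 53.36°  ·
  (0,3): δ = 56.54°  ·
  (1,2): δ = 112.85°  ·
  (1,3): δ = 2.95°  ✓
  (2,3): δ = 70.10°  ·
antipodal pairs: 1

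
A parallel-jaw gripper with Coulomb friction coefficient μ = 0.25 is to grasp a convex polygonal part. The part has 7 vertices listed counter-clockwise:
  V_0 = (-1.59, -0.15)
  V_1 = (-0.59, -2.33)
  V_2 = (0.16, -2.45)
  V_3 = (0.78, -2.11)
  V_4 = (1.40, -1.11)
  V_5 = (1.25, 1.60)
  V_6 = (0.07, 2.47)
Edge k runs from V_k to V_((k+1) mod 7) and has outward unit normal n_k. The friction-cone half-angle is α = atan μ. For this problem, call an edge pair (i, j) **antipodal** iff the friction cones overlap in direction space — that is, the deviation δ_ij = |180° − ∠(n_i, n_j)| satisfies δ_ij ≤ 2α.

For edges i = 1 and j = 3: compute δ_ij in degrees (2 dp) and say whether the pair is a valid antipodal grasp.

δ = 112.71°, invalid

α = atan 0.25 = 14.04°;  2α = 28.07°
edge 1: e_1 = (+0.75, -0.12);  n_1 = (-0.1580, -0.9874)
edge 3: e_3 = (+0.62, +1.00);  n_3 = (+0.8499, -0.5269)
∠(n_1, n_3) = 67.29°
δ = |180° − 67.29°| = 112.71°
112.71° > 2α = 28.07°  →  invalid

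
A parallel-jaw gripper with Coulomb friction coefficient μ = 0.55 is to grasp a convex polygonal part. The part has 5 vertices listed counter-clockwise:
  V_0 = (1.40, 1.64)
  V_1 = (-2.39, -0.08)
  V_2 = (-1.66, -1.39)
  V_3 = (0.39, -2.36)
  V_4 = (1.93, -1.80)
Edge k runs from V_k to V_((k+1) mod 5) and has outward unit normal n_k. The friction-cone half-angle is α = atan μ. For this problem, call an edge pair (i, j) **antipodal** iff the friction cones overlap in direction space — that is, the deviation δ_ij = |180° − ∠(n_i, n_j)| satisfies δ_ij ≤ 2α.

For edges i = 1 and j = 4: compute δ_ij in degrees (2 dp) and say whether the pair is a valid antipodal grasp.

δ = 20.37°, valid

α = atan 0.55 = 28.81°;  2α = 57.62°
edge 1: e_1 = (+0.73, -1.31);  n_1 = (-0.8735, -0.4868)
edge 4: e_4 = (-0.53, +3.44);  n_4 = (+0.9883, +0.1523)
∠(n_1, n_4) = 159.63°
δ = |180° − 159.63°| = 20.37°
20.37° ≤ 2α = 57.62°  →  valid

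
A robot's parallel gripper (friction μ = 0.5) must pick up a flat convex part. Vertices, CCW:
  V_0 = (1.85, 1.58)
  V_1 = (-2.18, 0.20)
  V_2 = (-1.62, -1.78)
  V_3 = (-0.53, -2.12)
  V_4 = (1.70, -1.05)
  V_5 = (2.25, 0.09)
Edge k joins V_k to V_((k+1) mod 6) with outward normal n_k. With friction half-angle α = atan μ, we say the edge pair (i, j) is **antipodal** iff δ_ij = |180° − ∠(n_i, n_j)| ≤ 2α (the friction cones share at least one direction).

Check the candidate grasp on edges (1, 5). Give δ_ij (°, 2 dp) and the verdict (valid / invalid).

α = atan 0.5 = 26.57°;  2α = 53.13°
edge 1: e_1 = (+0.56, -1.98);  n_1 = (-0.9623, -0.2722)
edge 5: e_5 = (-0.40, +1.49);  n_5 = (+0.9658, +0.2593)
∠(n_1, n_5) = 179.23°
δ = |180° − 179.23°| = 0.77°
0.77° ≤ 2α = 53.13°  →  valid

δ = 0.77°, valid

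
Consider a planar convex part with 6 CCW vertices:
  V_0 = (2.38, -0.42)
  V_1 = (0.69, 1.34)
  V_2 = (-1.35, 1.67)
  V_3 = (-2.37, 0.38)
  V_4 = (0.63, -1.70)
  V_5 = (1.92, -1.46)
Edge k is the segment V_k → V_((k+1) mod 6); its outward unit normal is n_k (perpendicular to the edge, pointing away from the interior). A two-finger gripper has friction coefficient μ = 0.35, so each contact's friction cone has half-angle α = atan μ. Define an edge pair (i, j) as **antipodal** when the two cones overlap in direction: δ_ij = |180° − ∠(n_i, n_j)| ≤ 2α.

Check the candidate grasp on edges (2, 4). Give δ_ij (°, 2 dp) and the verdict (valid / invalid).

δ = 41.13°, invalid

α = atan 0.35 = 19.29°;  2α = 38.58°
edge 2: e_2 = (-1.02, -1.29);  n_2 = (-0.7844, +0.6202)
edge 4: e_4 = (+1.29, +0.24);  n_4 = (+0.1829, -0.9831)
∠(n_2, n_4) = 138.87°
δ = |180° − 138.87°| = 41.13°
41.13° > 2α = 38.58°  →  invalid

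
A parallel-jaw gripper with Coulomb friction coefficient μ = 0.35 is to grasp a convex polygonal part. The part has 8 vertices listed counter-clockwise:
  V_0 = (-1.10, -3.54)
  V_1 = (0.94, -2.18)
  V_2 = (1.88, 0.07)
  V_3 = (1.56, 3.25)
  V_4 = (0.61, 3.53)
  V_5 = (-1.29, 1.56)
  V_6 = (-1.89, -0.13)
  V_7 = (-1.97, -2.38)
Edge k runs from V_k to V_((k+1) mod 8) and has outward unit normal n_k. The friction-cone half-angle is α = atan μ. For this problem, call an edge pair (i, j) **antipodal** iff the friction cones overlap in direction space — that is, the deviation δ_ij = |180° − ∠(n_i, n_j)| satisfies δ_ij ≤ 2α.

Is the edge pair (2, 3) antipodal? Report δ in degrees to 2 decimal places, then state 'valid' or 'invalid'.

δ = 112.17°, invalid

α = atan 0.35 = 19.29°;  2α = 38.58°
edge 2: e_2 = (-0.32, +3.18);  n_2 = (+0.9950, +0.1001)
edge 3: e_3 = (-0.95, +0.28);  n_3 = (+0.2827, +0.9592)
∠(n_2, n_3) = 67.83°
δ = |180° − 67.83°| = 112.17°
112.17° > 2α = 38.58°  →  invalid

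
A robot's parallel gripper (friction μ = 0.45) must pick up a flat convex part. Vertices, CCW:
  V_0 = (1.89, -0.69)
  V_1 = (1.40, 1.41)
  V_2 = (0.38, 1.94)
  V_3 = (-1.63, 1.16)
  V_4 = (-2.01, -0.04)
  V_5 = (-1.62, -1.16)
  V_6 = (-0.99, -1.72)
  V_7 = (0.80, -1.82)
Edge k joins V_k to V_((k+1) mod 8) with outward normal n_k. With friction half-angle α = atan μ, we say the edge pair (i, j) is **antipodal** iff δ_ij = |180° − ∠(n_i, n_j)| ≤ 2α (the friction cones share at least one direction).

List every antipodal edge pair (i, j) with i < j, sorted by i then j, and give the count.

count = 9; pairs: (0,3), (0,4), (0,5), (1,4), (1,5), (1,6), (2,6), (2,7), (3,7)

α = atan 0.45 = 24.23°;  2α = 48.46°
n_0 = (+0.9738, +0.2272)
n_1 = (+0.4611, +0.8874)
n_2 = (-0.3618, +0.9323)
n_3 = (-0.9533, +0.3019)
n_4 = (-0.9444, -0.3288)
n_5 = (-0.6644, -0.7474)
n_6 = (-0.0558, -0.9984)
n_7 = (+0.7197, -0.6943)
  (0,1): δ = 130.59°  ·
  (0,2): δ = 81.92°  ·
  (0,3): δ = 30.71°  ✓
  (0,4): δ = 6.06°  ✓
  (0,5): δ = 35.23°  ✓
  (0,6): δ = 73.67°  ·
  (0,7): δ = 122.90°  ·
  (1,2): δ = 131.33°  ·
  (1,3): δ = 80.11°  ·
  (1,4): δ = 43.34°  ✓
  (1,5): δ = 14.18°  ✓
  (1,6): δ = 24.26°  ✓
  (1,7): δ = 73.49°  ·
  (2,3): δ = 128.78°  ·
  (2,4): δ = 92.01°  ·
  (2,5): δ = 62.84°  ·
  (2,6): δ = 24.41°  ✓
  (2,7): δ = 24.82°  ✓
  (3,4): δ = 143.23°  ·
  (3,5): δ = 114.06°  ·
  (3,6): δ = 75.63°  ·
  (3,7): δ = 26.40°  ✓
  (4,5): δ = 150.83°  ·
  (4,6): δ = 112.40°  ·
  (4,7): δ = 63.17°  ·
  (5,6): δ = 141.56°  ·
  (5,7): δ = 92.33°  ·
  (6,7): δ = 130.77°  ·
antipodal pairs: 9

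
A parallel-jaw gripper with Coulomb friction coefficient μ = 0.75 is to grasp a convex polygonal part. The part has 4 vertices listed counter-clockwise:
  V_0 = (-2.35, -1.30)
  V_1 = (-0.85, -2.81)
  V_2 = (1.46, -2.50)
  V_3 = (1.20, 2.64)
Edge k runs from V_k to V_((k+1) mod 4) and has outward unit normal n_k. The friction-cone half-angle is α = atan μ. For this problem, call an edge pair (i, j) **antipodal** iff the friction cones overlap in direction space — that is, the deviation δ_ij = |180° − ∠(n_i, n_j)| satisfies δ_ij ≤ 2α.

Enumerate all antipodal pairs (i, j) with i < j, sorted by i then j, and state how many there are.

count = 3; pairs: (0,2), (1,3), (2,3)

α = atan 0.75 = 36.87°;  2α = 73.74°
n_0 = (-0.7095, -0.7048)
n_1 = (+0.1330, -0.9911)
n_2 = (+0.9987, +0.0505)
n_3 = (-0.7429, +0.6694)
  (0,1): δ = 127.17°  ·
  (0,2): δ = 41.91°  ✓
  (0,3): δ = 93.17°  ·
  (1,2): δ = 94.75°  ·
  (1,3): δ = 40.34°  ✓
  (2,3): δ = 44.92°  ✓
antipodal pairs: 3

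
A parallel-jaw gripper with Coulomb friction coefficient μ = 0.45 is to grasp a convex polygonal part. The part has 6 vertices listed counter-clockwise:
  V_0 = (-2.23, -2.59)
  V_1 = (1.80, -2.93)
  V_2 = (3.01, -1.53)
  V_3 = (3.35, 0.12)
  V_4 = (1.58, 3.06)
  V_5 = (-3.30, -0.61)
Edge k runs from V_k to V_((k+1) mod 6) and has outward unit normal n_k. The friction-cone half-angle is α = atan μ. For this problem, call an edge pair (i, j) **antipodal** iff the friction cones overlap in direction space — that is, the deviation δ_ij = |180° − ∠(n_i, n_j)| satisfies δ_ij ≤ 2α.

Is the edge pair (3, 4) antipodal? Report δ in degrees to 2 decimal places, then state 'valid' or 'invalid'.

α = atan 0.45 = 24.23°;  2α = 48.46°
edge 3: e_3 = (-1.77, +2.94);  n_3 = (+0.8567, +0.5158)
edge 4: e_4 = (-4.88, -3.67);  n_4 = (-0.6010, +0.7992)
∠(n_3, n_4) = 95.90°
δ = |180° − 95.90°| = 84.10°
84.10° > 2α = 48.46°  →  invalid

δ = 84.10°, invalid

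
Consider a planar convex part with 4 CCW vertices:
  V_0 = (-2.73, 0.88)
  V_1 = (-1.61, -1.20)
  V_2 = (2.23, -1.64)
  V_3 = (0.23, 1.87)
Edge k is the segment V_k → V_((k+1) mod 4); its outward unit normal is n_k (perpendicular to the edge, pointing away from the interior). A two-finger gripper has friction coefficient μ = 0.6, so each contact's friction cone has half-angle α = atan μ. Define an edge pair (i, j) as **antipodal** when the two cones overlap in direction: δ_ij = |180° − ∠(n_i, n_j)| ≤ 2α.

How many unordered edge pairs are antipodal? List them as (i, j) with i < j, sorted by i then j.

count = 3; pairs: (0,2), (1,2), (1,3)

α = atan 0.6 = 30.96°;  2α = 61.93°
n_0 = (-0.8805, -0.4741)
n_1 = (-0.1138, -0.9935)
n_2 = (+0.8689, +0.4951)
n_3 = (-0.3172, +0.9484)
  (0,1): δ = 124.84°  ·
  (0,2): δ = 1.37°  ✓
  (0,3): δ = 80.19°  ·
  (1,2): δ = 53.79°  ✓
  (1,3): δ = 25.03°  ✓
  (2,3): δ = 101.18°  ·
antipodal pairs: 3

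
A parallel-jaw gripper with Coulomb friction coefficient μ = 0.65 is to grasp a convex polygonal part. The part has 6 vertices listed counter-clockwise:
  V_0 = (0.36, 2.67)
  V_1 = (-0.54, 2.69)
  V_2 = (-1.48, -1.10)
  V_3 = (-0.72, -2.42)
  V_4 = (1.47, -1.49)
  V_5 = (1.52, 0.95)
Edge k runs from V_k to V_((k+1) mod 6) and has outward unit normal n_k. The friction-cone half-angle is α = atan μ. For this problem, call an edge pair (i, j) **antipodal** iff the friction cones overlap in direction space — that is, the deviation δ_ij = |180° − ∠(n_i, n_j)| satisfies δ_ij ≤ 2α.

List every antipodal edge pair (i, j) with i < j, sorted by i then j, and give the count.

α = atan 0.65 = 33.02°;  2α = 66.05°
n_0 = (+0.0222, +0.9998)
n_1 = (-0.9706, +0.2407)
n_2 = (-0.8666, -0.4990)
n_3 = (+0.3909, -0.9204)
n_4 = (+0.9998, -0.0205)
n_5 = (+0.8291, +0.5591)
  (0,1): δ = 102.66°  ·
  (0,2): δ = 58.80°  ✓
  (0,3): δ = 24.28°  ✓
  (0,4): δ = 90.10°  ·
  (0,5): δ = 125.27°  ·
  (1,2): δ = 136.14°  ·
  (1,3): δ = 53.06°  ✓
  (1,4): δ = 12.76°  ✓
  (1,5): δ = 47.93°  ✓
  (2,3): δ = 96.92°  ·
  (2,4): δ = 31.11°  ✓
  (2,5): δ = 4.06°  ✓
  (3,4): δ = 114.18°  ·
  (3,5): δ = 79.01°  ·
  (4,5): δ = 144.83°  ·
antipodal pairs: 7

count = 7; pairs: (0,2), (0,3), (1,3), (1,4), (1,5), (2,4), (2,5)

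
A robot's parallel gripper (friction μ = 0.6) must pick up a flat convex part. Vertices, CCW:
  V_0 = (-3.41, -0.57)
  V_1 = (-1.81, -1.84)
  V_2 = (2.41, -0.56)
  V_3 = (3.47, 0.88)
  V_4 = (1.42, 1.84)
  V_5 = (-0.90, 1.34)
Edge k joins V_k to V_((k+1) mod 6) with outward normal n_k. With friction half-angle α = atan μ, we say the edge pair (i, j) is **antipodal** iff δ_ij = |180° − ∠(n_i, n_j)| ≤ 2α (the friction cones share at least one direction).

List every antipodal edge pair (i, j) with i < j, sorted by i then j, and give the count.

count = 7; pairs: (0,3), (0,4), (1,3), (1,4), (1,5), (2,4), (2,5)

α = atan 0.6 = 30.96°;  2α = 61.93°
n_0 = (-0.6217, -0.7833)
n_1 = (+0.2903, -0.9569)
n_2 = (+0.8053, -0.5928)
n_3 = (+0.4241, +0.9056)
n_4 = (-0.2107, +0.9776)
n_5 = (-0.6056, +0.7958)
  (0,1): δ = 124.69°  ·
  (0,2): δ = 87.92°  ·
  (0,3): δ = 13.35°  ✓
  (0,4): δ = 50.60°  ✓
  (0,5): δ = 75.71°  ·
  (1,2): δ = 143.23°  ·
  (1,3): δ = 41.97°  ✓
  (1,4): δ = 4.71°  ✓
  (1,5): δ = 20.40°  ✓
  (2,3): δ = 78.74°  ·
  (2,4): δ = 41.48°  ✓
  (2,5): δ = 16.37°  ✓
  (3,4): δ = 142.74°  ·
  (3,5): δ = 117.64°  ·
  (4,5): δ = 154.89°  ·
antipodal pairs: 7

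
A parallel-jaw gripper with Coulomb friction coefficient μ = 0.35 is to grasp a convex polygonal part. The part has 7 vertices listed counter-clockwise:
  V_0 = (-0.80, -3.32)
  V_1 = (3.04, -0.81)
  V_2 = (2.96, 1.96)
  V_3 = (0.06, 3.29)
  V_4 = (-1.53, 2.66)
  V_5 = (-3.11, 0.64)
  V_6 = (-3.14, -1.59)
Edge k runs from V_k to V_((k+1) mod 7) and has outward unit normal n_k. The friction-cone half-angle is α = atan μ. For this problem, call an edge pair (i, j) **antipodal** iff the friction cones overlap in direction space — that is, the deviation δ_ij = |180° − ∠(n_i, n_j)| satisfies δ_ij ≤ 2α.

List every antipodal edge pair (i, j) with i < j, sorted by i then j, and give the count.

α = atan 0.35 = 19.29°;  2α = 38.58°
n_0 = (+0.5471, -0.8370)
n_1 = (+0.9996, +0.0289)
n_2 = (+0.4169, +0.9090)
n_3 = (-0.3684, +0.9297)
n_4 = (-0.7877, +0.6161)
n_5 = (-0.9999, +0.0135)
n_6 = (-0.5945, -0.8041)
  (0,1): δ = 121.52°  ·
  (0,2): δ = 57.81°  ·
  (0,3): δ = 11.56°  ✓
  (0,4): δ = 18.80°  ✓
  (0,5): δ = 56.06°  ·
  (0,6): δ = 110.35°  ·
  (1,2): δ = 116.29°  ·
  (1,3): δ = 70.04°  ·
  (1,4): δ = 39.69°  ·
  (1,5): δ = 2.43°  ✓
  (1,6): δ = 51.87°  ·
  (2,3): δ = 133.75°  ·
  (2,4): δ = 103.39°  ·
  (2,5): δ = 66.13°  ·
  (2,6): δ = 11.84°  ✓
  (3,4): δ = 149.65°  ·
  (3,5): δ = 112.39°  ·
  (3,6): δ = 58.09°  ·
  (4,5): δ = 142.74°  ·
  (4,6): δ = 88.44°  ·
  (5,6): δ = 125.71°  ·
antipodal pairs: 4

count = 4; pairs: (0,3), (0,4), (1,5), (2,6)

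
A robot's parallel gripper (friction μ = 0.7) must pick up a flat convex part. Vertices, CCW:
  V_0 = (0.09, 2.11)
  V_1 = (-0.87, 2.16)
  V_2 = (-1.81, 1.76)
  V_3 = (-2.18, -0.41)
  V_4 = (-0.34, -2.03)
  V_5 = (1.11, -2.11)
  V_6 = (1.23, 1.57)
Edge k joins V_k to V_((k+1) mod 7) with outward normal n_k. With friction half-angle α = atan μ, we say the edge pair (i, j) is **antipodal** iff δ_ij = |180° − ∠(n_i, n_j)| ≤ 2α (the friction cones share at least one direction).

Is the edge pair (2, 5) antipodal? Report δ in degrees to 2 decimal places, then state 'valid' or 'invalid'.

δ = 7.81°, valid

α = atan 0.7 = 34.99°;  2α = 69.98°
edge 2: e_2 = (-0.37, -2.17);  n_2 = (-0.9858, +0.1681)
edge 5: e_5 = (+0.12, +3.68);  n_5 = (+0.9995, -0.0326)
∠(n_2, n_5) = 172.19°
δ = |180° − 172.19°| = 7.81°
7.81° ≤ 2α = 69.98°  →  valid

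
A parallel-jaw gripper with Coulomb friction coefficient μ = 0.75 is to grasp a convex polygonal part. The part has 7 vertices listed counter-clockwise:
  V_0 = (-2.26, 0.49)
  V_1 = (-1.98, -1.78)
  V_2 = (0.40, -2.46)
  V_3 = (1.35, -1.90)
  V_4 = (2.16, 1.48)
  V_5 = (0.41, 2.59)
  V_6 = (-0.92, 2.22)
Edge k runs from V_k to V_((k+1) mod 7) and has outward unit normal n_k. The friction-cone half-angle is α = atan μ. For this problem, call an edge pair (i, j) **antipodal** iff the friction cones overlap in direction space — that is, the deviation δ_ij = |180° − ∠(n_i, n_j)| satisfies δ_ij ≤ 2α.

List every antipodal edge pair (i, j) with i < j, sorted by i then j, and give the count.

α = atan 0.75 = 36.87°;  2α = 73.74°
n_0 = (-0.9925, -0.1224)
n_1 = (-0.2747, -0.9615)
n_2 = (+0.5078, -0.8615)
n_3 = (+0.9725, -0.2330)
n_4 = (+0.5356, +0.8445)
n_5 = (-0.2680, +0.9634)
n_6 = (-0.7906, +0.6124)
  (0,1): δ = 112.98°  ·
  (0,2): δ = 66.51°  ✓
  (0,3): δ = 20.51°  ✓
  (0,4): δ = 50.58°  ✓
  (0,5): δ = 98.51°  ·
  (0,6): δ = 135.21°  ·
  (1,2): δ = 133.54°  ·
  (1,3): δ = 87.53°  ·
  (1,4): δ = 16.44°  ✓
  (1,5): δ = 31.49°  ✓
  (1,6): δ = 68.19°  ✓
  (2,3): δ = 133.99°  ·
  (2,4): δ = 62.90°  ✓
  (2,5): δ = 14.97°  ✓
  (2,6): δ = 21.72°  ✓
  (3,4): δ = 108.91°  ·
  (3,5): δ = 60.98°  ✓
  (3,6): δ = 24.28°  ✓
  (4,5): δ = 132.07°  ·
  (4,6): δ = 95.37°  ·
  (5,6): δ = 143.31°  ·
antipodal pairs: 11

count = 11; pairs: (0,2), (0,3), (0,4), (1,4), (1,5), (1,6), (2,4), (2,5), (2,6), (3,5), (3,6)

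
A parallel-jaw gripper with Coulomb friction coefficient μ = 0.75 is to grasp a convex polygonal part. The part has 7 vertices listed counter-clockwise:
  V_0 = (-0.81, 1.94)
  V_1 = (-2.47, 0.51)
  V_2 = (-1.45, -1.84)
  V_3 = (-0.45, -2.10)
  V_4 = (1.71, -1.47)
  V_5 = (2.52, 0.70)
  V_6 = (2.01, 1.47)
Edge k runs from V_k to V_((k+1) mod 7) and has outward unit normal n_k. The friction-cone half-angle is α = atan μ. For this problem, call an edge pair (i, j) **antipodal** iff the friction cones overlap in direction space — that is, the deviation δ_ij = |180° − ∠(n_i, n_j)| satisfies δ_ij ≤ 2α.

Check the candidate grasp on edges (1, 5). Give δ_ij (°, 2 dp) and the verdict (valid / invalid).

δ = 10.06°, valid

α = atan 0.75 = 36.87°;  2α = 73.74°
edge 1: e_1 = (+1.02, -2.35);  n_1 = (-0.9173, -0.3982)
edge 5: e_5 = (-0.51, +0.77);  n_5 = (+0.8337, +0.5522)
∠(n_1, n_5) = 169.94°
δ = |180° − 169.94°| = 10.06°
10.06° ≤ 2α = 73.74°  →  valid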